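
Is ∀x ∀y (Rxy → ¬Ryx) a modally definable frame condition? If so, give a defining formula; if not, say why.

Any modally definable frame class is closed under surjective bounded morphisms.
The 4-cycle (worlds a,b,c,d with a→b→c→d→a) is asymmetric. Mapping every world to a single reflexive point • is a surjective bounded morphism, and the reflexive point is not asymmetric (R•• but asymmetry requires ¬R••).
So the class is not modally definable.

Not modally definable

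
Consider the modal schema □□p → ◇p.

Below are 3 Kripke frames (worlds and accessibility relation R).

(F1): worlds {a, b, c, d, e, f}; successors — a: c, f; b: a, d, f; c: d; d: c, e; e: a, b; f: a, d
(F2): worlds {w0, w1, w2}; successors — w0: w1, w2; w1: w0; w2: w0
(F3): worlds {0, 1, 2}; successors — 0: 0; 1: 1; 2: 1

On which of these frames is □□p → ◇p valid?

The schema corresponds to a generalized confluence (Geach) condition: ∀x ∃w (xR²w ∧ xRw).
(F1): fails — at a but no w with aR²w and aRw.
(F2): fails — at w0 but no w with w0R²w and w0Rw.
(F3): ✓.

(F3)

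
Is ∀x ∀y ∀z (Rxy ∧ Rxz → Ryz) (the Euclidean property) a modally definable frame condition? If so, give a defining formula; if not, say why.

Yes: it is the Euclidean property, defined by the 5 schema ◇p → □◇p.
Suppose ◇p→□◇p is valid. Take Rxy, Rxz and set V(p)={y}. Then ◇p at x, so □◇p at x, so ◇p at z, so some w with Rzw has p; w=y, i.e. Rzy. By symmetry of the argument, Ryz.

Yes, by ◇p → □◇p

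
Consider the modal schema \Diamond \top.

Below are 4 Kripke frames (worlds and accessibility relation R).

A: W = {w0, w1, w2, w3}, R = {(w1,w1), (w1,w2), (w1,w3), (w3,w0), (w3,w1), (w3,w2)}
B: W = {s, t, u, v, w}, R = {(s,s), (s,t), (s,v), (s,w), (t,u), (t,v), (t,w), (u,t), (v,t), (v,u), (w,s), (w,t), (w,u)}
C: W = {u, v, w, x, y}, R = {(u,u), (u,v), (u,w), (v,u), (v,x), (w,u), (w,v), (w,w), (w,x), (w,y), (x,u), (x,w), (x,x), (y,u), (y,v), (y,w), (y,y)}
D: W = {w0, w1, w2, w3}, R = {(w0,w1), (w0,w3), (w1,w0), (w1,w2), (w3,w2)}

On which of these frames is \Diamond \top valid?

Frame correspondent (Sahlqvist): \forall x \exists y Rxy — i.e. seriality.
A: fails — world w0 has no successor.
B: satisfies the condition.
C: satisfies the condition.
D: fails — world w2 has no successor.

B, C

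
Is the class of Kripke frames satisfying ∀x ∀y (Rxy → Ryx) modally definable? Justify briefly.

Definable; p → □◇p defines it

This is a Sahlqvist condition; the B axiom p → □◇p defines it.
Suppose p→□◇p is valid. Take Rxy and set V(p)={x}. Then p at x, so □◇p at x, so ◇p at y, so some z with Ryz has p; z=x, i.e. Ryx.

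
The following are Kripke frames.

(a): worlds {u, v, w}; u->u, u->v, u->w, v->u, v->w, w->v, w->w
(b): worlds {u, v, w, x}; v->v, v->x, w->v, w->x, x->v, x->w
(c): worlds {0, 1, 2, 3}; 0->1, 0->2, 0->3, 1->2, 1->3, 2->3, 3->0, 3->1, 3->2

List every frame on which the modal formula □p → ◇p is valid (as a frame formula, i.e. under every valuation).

(a), (c)

The schema corresponds to seriality: ∀x ∃y Rxy.
(a): ✓.
(b): fails — world u has no successor.
(c): ✓.
Valid on: (a), (c).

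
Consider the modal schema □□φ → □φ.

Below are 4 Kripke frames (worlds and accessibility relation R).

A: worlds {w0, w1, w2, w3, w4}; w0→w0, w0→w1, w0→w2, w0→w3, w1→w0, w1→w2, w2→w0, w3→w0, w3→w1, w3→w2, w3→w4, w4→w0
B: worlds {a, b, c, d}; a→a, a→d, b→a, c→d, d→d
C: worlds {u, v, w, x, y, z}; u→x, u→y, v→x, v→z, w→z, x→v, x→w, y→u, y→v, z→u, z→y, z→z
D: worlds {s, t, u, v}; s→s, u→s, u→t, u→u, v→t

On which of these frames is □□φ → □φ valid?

The schema corresponds to density: ∀x ∀y (Rxy → ∃z (Rxz ∧ Rzy)).
A: fails — Rw3w4 but no z with Rw3z and Rzw4.
B: condition met.
C: fails — Rxw but no t with Rxt and Rtw.
D: fails — Rvt but no z with Rvz and Rzt.

B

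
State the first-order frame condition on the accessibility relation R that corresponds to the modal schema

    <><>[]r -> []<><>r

This is a Sahlqvist (Geach-type) schema ◇^2□^1r → □^1◇^2r.
Minimal-valuation argument: fix x; take any y with xR^2y and any z with xR^1z. Set V(r) to the set of worlds R-reachable from y in exactly 1 step. Then □^1r holds at y, so the antecedent holds at x; validity forces ◇^2r at z, giving a w with zR^2w and yR^1w.
First-order correspondent: forall x forall y forall z ((x R^2 y & xRz) -> exists w (yRw & z R^2 w)).

forall x forall y forall z ((x R^2 y & xRz) -> exists w (yRw & z R^2 w))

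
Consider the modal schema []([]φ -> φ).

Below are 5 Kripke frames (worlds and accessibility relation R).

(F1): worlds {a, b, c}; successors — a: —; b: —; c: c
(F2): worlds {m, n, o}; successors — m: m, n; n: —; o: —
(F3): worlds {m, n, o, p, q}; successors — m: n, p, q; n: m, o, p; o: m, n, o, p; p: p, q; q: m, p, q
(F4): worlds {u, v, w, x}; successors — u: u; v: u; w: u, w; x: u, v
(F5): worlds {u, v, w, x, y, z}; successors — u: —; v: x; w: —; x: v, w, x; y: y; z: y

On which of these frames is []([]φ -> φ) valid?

(F1)

Frame correspondent (Sahlqvist): forall x forall y (Rxy -> Ryy) — i.e. shift-reflexivity.
(F1): ✓.
(F2): fails — Rmn but not Rnn.
(F3): fails — Rom but not Rmm.
(F4): fails — Rxv but not Rvv.
(F5): fails — Rxw but not Rww.
Valid on: (F1).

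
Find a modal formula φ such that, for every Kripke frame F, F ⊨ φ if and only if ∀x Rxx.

A defining formula is □r → r (the T axiom).
Suppose □r→r is valid. At any x set V(r)={w : Rxw}. Then □r holds at x, so r holds at x, i.e. Rxx.

□r → r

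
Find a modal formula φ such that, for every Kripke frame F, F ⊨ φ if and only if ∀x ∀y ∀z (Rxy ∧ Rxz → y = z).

The condition is partial functionality. The CD schema ◇q → □q defines it.
Suppose ◇q→□q is valid. Take Rxy, Rxz and set V(q)={y}. Then ◇q at x, so □q at x, so q at z, i.e. z=y.

◇q → □q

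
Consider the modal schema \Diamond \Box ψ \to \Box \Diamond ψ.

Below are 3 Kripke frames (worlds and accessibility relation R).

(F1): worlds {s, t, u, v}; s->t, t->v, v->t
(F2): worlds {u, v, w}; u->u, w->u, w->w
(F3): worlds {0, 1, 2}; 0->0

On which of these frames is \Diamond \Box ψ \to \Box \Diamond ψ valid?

This is the axiom for convergence; its first-order frame correspondent is \forall x \forall y \forall z (Rxy \wedge Rxz \to \exists w (Ryw \wedge Rzw)).
(F1): ✓.
(F2): ✓.
(F3): ✓.
Valid on: (F1), (F2), (F3).

(F1), (F2), (F3)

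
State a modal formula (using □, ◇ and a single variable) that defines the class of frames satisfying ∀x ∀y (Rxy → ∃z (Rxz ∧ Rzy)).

A defining formula is □□s → □s (the C4 axiom).

□□s → □s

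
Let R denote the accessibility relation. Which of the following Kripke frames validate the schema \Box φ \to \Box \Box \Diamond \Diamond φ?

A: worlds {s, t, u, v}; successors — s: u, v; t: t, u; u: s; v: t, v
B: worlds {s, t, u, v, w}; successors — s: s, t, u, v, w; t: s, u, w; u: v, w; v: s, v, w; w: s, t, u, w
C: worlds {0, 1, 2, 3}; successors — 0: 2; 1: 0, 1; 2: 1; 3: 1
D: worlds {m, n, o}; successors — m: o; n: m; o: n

The schema corresponds to a generalized confluence (Geach) condition: \forall x \forall z (x R^2 z \to \exists w (xRw \wedge z R^2 w)).
A: fails — uR²u but no w with uRw and uR²w.
B: ✓.
C: ✓.
D: ✓.
Valid on: B, C, D.

B, C, D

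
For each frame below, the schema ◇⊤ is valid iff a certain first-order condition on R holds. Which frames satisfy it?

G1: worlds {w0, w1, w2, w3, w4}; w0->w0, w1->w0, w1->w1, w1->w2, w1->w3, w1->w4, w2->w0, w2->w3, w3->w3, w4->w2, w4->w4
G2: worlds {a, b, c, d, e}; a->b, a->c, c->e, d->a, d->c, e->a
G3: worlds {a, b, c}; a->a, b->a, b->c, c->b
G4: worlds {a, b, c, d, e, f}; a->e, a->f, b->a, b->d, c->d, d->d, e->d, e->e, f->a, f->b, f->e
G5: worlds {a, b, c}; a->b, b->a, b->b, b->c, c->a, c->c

This is the axiom for seriality; its first-order frame correspondent is ∀x ∃y Rxy.
G1: satisfies the condition.
G2: fails — world b has no successor.
G3: satisfies the condition.
G4: satisfies the condition.
G5: satisfies the condition.

G1, G3, G4, G5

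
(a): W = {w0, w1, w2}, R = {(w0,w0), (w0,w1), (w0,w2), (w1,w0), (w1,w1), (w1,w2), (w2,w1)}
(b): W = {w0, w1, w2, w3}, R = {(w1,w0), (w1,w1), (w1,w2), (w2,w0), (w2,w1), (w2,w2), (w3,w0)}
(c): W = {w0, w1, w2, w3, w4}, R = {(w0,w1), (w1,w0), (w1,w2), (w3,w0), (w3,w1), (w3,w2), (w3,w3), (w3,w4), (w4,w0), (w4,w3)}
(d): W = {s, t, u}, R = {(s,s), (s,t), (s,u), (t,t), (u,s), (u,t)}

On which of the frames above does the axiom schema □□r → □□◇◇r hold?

Frame correspondent (Sahlqvist): ∀x ∀z (xR²z → ∃w (xR²w ∧ zR²w)) — i.e. a generalized confluence (Geach) condition.
(a): condition met.
(b): fails — w1R²w0 but no w with w1R²w and w0R²w.
(c): fails — w0R²w2 but no w with w0R²w and w2R²w.
(d): condition met.
Valid on: (a), (d).

(a), (d)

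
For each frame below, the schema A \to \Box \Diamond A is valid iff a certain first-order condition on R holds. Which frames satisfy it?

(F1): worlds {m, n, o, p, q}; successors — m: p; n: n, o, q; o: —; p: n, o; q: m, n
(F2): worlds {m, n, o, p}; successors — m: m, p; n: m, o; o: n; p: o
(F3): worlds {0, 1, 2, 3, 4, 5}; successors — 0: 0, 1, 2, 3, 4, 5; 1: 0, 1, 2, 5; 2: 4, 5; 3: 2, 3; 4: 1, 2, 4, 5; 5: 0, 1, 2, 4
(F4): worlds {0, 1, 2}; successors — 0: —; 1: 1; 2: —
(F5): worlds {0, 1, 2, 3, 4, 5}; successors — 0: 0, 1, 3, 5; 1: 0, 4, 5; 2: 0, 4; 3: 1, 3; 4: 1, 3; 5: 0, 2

(F4)

The schema corresponds to symmetry: \forall x \forall y (Rxy \to Ryx).
(F1): fails — Rpn but not Rnp.
(F2): fails — Rpo but not Rop.
(F3): fails — R12 but not R21.
(F4): satisfies the condition.
(F5): fails — R31 but not R13.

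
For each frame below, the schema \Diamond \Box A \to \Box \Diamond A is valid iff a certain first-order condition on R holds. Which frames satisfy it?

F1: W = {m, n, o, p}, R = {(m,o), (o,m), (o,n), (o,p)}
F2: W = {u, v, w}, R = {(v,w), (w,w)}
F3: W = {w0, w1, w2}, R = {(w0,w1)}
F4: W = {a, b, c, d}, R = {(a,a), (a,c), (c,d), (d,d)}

F2

This is the axiom for convergence; its first-order frame correspondent is \forall x \forall y \forall z (Rxy \wedge Rxz \to \exists w (Ryw \wedge Rzw)).
F1: fails — Rom and Ron but m and n have no common successor.
F2: satisfies the condition.
F3: fails — Rw0w1 and Rw0w1 but w1 and w1 have no common successor.
F4: fails — Raa and Rac but a and c have no common successor.
Valid on: F2.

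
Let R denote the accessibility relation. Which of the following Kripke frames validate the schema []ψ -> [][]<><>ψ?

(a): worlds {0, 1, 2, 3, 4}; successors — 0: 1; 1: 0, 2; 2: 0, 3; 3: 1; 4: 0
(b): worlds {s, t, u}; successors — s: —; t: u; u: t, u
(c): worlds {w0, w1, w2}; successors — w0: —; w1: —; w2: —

(b), (c)

This is the axiom for a generalized confluence (Geach) condition; its first-order frame correspondent is forall x forall z (x R^2 z -> exists w (xRw & z R^2 w)).
(a): fails — 0R²0 but no w with 0Rw and 0R²w.
(b): ✓.
(c): ✓.
Valid on: (b), (c).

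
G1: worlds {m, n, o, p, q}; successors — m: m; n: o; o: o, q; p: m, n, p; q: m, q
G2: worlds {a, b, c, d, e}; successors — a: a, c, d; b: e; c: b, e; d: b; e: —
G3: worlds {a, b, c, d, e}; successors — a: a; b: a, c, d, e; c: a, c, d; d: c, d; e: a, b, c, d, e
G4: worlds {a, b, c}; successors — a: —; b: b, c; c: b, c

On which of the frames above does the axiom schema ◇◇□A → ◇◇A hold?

The schema corresponds to a generalized confluence (Geach) condition: ∀x ∀y (xR²y → ∃w (yRw ∧ xR²w)).
G1: satisfies the condition.
G2: fails — aR²e but no w with eRw and aR²w.
G3: satisfies the condition.
G4: satisfies the condition.

G1, G3, G4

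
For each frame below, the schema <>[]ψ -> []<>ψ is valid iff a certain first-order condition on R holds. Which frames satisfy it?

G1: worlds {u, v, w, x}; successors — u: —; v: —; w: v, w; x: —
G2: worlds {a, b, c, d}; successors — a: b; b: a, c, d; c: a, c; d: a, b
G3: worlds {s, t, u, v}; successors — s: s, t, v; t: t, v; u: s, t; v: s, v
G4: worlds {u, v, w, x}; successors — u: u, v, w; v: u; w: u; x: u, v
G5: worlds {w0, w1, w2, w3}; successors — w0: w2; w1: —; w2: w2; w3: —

This is the axiom for convergence; its first-order frame correspondent is forall x forall y forall z (Rxy & Rxz -> exists w (Ryw & Rzw)).
G1: fails — Rww and Rwv but w and v have no common successor.
G2: fails — Rbc and Rba but c and a have no common successor.
G3: condition met.
G4: condition met.
G5: condition met.

G3, G4, G5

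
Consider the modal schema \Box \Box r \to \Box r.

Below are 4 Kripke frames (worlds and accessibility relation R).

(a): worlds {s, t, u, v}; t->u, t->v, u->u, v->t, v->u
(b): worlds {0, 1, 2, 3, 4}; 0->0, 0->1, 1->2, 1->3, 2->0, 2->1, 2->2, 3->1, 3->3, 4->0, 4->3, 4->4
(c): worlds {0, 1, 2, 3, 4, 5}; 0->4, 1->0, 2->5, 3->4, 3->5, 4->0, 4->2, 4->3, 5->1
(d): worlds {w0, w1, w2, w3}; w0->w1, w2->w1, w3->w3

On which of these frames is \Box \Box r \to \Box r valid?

(b)

Frame correspondent (Sahlqvist): \forall x \forall y (Rxy \to \exists z (Rxz \wedge Rzy)) — i.e. density.
(a): fails — Rtv but no z with Rtz and Rzv.
(b): condition met.
(c): fails — R10 but no z with R1z and Rz0.
(d): fails — Rw0w1 but no z with Rw0z and Rzw1.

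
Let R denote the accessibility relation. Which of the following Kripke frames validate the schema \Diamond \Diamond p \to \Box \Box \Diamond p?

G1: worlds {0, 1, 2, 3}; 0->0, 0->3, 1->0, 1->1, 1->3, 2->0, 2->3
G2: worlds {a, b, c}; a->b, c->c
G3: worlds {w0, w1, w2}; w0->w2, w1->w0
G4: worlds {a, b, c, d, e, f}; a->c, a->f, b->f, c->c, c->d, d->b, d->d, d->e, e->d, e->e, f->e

G2

The schema corresponds to a generalized confluence (Geach) condition: \forall x \forall y \forall z ((x R^2 y \wedge x R^2 z) \to \exists w (y = w \wedge zRw)).
G1: fails — 0R²0, 0R²3 but no w with 0=w and 3Rw.
G2: ✓.
G3: fails — w1R²w2, w1R²w2 but no w with w2=w and w2Rw.
G4: fails — aR²c, aR²d but no w with c=w and dRw.
Valid on: G2.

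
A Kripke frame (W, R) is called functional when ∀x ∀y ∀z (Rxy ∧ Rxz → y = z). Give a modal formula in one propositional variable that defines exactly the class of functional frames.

The condition is partial functionality. The CD schema ◇s → □s defines it.

◇s → □s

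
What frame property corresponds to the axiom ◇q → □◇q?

the Euclidean property: ∀x ∀y ∀z (Rxy ∧ Rxz → Ryz)

Suppose ◇q→□◇q is valid. Take Rxy, Rxz and set V(q)={y}. Then ◇q at x, so □◇q at x, so ◇q at z, so some w with Rzw has q; w=y, i.e. Rzy. By symmetry of the argument, Ryz.
The converse is a direct semantic check.
Frame condition: ∀x ∀y ∀z (Rxy ∧ Rxz → Ryz).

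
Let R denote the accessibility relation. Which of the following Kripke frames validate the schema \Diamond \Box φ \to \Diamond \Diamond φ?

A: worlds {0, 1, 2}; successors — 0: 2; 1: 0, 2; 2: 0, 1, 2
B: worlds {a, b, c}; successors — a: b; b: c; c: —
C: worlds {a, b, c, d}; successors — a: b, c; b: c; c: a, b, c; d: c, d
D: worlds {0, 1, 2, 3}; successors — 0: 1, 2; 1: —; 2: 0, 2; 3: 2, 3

This is the axiom for a generalized confluence (Geach) condition; its first-order frame correspondent is \forall x \forall y (xRy \to \exists w (yRw \wedge x R^2 w)).
A: holds.
B: fails — bRc but no w with cRw and bR²w.
C: holds.
D: fails — 0R1 but no w with 1Rw and 0R²w.
Valid on: A, C.

A, C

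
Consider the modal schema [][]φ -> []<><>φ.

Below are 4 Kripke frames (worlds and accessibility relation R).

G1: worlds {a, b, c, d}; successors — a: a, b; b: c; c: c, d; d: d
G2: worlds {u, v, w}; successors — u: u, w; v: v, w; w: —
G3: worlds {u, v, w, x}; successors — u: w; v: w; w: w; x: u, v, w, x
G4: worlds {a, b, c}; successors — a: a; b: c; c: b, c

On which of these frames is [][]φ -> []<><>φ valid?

This is the axiom for a generalized confluence (Geach) condition; its first-order frame correspondent is forall x forall z (xRz -> exists w (x R^2 w & z R^2 w)).
G1: holds.
G2: fails — uRw but no t with uR²t and wR²t.
G3: holds.
G4: holds.

G1, G3, G4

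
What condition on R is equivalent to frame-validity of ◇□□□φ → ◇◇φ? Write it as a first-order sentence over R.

This is a Sahlqvist (Geach-type) schema ◇^1□^3φ → □^0◇^2φ.
Minimal-valuation argument: fix x; take any y with xR^1y and any z with xR^0z. Set V(φ) to the set of worlds R-reachable from y in exactly 3 steps. Then □^3φ holds at y, so the antecedent holds at x; validity forces ◇^2φ at z, giving a w with zR^2w and yR^3w.
First-order correspondent: ∀x ∀y (xRy → ∃w (yR³w ∧ xR²w)).

∀x ∀y (xRy → ∃w (yR³w ∧ xR²w))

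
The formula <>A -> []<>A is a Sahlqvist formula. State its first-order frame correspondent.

the Euclidean property

Suppose ◇A→□◇A is valid. Take Rxy, Rxz and set V(A)={y}. Then ◇A at x, so □◇A at x, so ◇A at z, so some w with Rzw has A; w=y, i.e. Rzy. By symmetry of the argument, Ryz.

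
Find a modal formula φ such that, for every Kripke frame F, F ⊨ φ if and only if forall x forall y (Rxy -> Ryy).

□(□p → p)

This is shift-reflexivity; the standard corresponding axiom is T□: □(□p → p).
Suppose □(□p→p) is valid. Take Rxy and set V(p)={w : Ryw}. Then at y, □p holds; since □(□p→p) at x, □p→p at y, so p at y, i.e. Ryy.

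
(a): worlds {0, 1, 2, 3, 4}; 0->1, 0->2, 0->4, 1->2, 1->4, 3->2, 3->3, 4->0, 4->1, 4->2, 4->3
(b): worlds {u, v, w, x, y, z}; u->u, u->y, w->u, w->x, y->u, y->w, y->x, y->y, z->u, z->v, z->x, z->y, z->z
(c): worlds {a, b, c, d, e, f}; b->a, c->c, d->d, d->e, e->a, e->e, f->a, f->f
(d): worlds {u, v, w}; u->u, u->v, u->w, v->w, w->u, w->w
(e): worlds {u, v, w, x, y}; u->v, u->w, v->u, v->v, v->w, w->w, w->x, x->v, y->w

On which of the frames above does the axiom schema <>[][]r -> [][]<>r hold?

This is the axiom for a generalized confluence (Geach) condition; its first-order frame correspondent is forall x forall y forall z ((xRy & x R^2 z) -> exists w (y R^2 w & zRw)).
(a): fails — 0R1, 0R²2 but no w with 1R²w and 2Rw.
(b): fails — uRu, uR²x but no t with uR²t and xRt.
(c): fails — dRd, dR²a but no w with dR²w and aRw.
(d): holds.
(e): holds.

(d), (e)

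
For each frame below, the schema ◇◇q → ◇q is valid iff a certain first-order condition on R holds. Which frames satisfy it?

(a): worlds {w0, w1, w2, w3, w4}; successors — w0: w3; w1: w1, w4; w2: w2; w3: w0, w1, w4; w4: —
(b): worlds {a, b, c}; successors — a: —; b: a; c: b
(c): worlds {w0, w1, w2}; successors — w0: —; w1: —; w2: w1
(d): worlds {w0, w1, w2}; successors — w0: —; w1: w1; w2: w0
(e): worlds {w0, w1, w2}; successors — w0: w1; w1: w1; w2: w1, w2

The schema corresponds to transitivity: ∀x ∀y ∀z (Rxy ∧ Ryz → Rxz).
(a): fails — Rw3w0 and Rw0w3 but not Rw3w3.
(b): fails — Rcb and Rba but not Rca.
(c): condition met.
(d): condition met.
(e): condition met.

(c), (d), (e)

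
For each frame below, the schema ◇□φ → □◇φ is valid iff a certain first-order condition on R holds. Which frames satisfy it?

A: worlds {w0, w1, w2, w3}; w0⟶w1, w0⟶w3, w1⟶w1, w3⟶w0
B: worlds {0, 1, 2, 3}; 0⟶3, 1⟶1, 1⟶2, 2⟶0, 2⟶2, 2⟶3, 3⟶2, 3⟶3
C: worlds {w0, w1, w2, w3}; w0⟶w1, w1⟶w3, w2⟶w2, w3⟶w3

B, C

The schema corresponds to convergence: ∀x ∀y ∀z (Rxy ∧ Rxz → ∃w (Ryw ∧ Rzw)).
A: fails — Rw0w1 and Rw0w3 but w1 and w3 have no common successor.
B: satisfies the condition.
C: satisfies the condition.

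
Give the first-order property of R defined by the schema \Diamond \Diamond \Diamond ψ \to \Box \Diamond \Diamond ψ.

\forall x \forall y \forall z ((x R^3 y \wedge xRz) \to \exists w (y = w \wedge z R^2 w))

This is a Sahlqvist (Geach-type) schema ◇^3□^0ψ → □^1◇^2ψ.
First-order correspondent: \forall x \forall y \forall z ((x R^3 y \wedge xRz) \to \exists w (y = w \wedge z R^2 w)).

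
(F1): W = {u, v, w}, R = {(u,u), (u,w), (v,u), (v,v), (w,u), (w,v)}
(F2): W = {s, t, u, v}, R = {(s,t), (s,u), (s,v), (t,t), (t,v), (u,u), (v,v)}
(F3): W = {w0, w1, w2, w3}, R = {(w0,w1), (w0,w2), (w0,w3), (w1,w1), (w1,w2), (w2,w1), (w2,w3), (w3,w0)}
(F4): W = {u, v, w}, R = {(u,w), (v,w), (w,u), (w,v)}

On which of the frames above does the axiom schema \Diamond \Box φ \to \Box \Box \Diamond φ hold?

Frame correspondent (Sahlqvist): \forall x \forall y \forall z ((xRy \wedge x R^2 z) \to \exists w (yRw \wedge zRw)) — i.e. a generalized confluence (Geach) condition.
(F1): condition met.
(F2): fails — sRt, sR²u but no w with tRw and uRw.
(F3): fails — w0Rw1, w0R²w3 but no w with w1Rw and w3Rw.
(F4): fails — uRw, uR²u but no t with wRt and uRt.
Valid on: (F1).

(F1)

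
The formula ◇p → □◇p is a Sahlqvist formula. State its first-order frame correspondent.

the Euclidean property

Suppose ◇p→□◇p is valid. Take Rxy, Rxz and set V(p)={y}. Then ◇p at x, so □◇p at x, so ◇p at z, so some w with Rzw has p; w=y, i.e. Rzy. By symmetry of the argument, Ryz.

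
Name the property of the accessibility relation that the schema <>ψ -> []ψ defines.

partial functionality

Suppose ◇ψ→□ψ is valid. Take Rxy, Rxz and set V(ψ)={y}. Then ◇ψ at x, so □ψ at x, so ψ at z, i.e. z=y.
Conversely, on a frame with partial functionality the schema holds at every world under every valuation.
So the correspondent is partial functionality.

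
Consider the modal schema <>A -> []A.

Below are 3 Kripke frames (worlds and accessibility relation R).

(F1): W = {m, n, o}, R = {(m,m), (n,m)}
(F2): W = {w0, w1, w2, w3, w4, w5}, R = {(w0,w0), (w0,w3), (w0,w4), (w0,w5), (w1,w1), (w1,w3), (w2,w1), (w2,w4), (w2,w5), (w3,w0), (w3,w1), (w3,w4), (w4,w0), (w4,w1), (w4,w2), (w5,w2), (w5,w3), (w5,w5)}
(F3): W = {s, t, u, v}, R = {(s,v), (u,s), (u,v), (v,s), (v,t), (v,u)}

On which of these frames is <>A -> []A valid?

The schema corresponds to partial functionality: forall x forall y forall z (Rxy & Rxz -> y = z).
(F1): ✓.
(F2): fails — w0 sees both w0 and w3.
(F3): fails — u sees both s and v.

(F1)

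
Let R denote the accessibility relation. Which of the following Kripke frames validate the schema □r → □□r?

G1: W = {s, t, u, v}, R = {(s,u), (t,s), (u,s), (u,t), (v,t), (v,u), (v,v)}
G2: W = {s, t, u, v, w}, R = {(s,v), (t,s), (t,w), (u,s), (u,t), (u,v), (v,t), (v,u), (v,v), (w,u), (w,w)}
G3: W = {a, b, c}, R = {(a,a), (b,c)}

G3

The schema corresponds to transitivity: ∀x ∀y ∀z (Rxy ∧ Ryz → Rxz).
G1: fails — Rus and Rsu but not Ruu.
G2: fails — Ruv and Rvu but not Ruu.
G3: ✓.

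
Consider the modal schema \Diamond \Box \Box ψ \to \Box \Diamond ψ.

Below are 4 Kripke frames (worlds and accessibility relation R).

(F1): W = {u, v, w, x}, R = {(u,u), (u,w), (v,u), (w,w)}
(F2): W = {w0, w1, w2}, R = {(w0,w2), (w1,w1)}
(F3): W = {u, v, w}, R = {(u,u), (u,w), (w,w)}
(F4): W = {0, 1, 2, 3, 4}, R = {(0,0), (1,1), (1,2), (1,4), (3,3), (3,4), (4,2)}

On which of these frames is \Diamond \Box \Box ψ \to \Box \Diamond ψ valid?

(F1), (F3)

The schema corresponds to a generalized confluence (Geach) condition: \forall x \forall y \forall z ((xRy \wedge xRz) \to \exists w (y R^2 w \wedge zRw)).
(F1): satisfies the condition.
(F2): fails — w0Rw2, w0Rw2 but no w with w2R²w and w2Rw.
(F3): satisfies the condition.
(F4): fails — 1R1, 1R2 but no w with 1R²w and 2Rw.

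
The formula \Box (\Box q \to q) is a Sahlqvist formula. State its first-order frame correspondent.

shift-reflexivity

Suppose □(□q→q) is valid. Take Rxy and set V(q)={w : Ryw}. Then at y, □q holds; since □(□q→q) at x, □q→q at y, so q at y, i.e. Ryy.
Conversely, on a frame with shift-reflexivity the schema holds at every world under every valuation.
Frame condition: \forall x \forall y (Rxy \to Ryy).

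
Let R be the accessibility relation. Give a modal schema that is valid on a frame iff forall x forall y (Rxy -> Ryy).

□(□r → r)

A defining formula is □(□r → r) (the T□ axiom).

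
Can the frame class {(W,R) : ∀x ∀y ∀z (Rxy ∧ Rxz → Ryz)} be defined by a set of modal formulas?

Yes: it is the Euclidean property, defined by the 5 schema ◇p → □◇p.
Suppose ◇p→□◇p is valid. Take Rxy, Rxz and set V(p)={y}. Then ◇p at x, so □◇p at x, so ◇p at z, so some w with Rzw has p; w=y, i.e. Rzy. By symmetry of the argument, Ryz.

Yes, by ◇p → □◇p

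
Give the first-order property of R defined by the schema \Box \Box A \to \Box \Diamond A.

This is a Sahlqvist (Geach-type) schema ◇^0□^2A → □^1◇^1A.
Minimal-valuation argument: fix x; take any y with xR^0y and any z with xR^1z. Set V(A) to the set of worlds R-reachable from y in exactly 2 steps. Then □^2A holds at y, so the antecedent holds at x; validity forces ◇^1A at z, giving a w with zR^1w and yR^2w.
First-order correspondent: \forall x \forall z (xRz \to \exists w (x R^2 w \wedge zRw)).

\forall x \forall z (xRz \to \exists w (x R^2 w \wedge zRw))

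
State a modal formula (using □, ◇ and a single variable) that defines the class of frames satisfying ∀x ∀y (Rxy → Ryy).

This is shift-reflexivity; the standard corresponding axiom is T□: □(□q → q).

□(□q → q)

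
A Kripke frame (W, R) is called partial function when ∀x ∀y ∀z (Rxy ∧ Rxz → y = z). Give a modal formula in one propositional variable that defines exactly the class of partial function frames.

This is partial functionality; the standard corresponding axiom is CD: ◇ψ → □ψ.

◇ψ → □ψ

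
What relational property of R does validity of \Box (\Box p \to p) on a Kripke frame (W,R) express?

shift-reflexivity: \forall x \forall y (Rxy \to Ryy)

This is the T□ axiom.
It corresponds to shift-reflexivity: \forall x \forall y (Rxy \to Ryy).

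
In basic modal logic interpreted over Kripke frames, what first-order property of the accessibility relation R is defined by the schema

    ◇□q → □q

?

Replacing q by ¬q and contraposing gives the equivalent schema ◇q → □◇q.
Suppose ◇q→□◇q is valid. Take Rxy, Rxz and set V(q)={y}. Then ◇q at x, so □◇q at x, so ◇q at z, so some w with Rzw has q; w=y, i.e. Rzy. By symmetry of the argument, Ryz.
Conversely, any frame satisfying ∀x ∀y ∀z (Rxy ∧ Rxz → Ryz) validates the schema.
Frame condition: ∀x ∀y ∀z (Rxy ∧ Rxz → Ryz).

the Euclidean property: ∀x ∀y ∀z (Rxy ∧ Rxz → Ryz)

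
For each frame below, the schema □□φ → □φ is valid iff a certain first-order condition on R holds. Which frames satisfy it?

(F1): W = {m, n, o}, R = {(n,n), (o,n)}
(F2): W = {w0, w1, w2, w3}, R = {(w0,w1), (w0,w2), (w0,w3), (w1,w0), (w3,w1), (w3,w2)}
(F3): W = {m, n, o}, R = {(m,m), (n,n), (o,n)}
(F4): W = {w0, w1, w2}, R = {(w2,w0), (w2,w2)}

(F1), (F3), (F4)

This is the axiom for density; its first-order frame correspondent is ∀x ∀y (Rxy → ∃z (Rxz ∧ Rzy)).
(F1): condition met.
(F2): fails — Rw1w0 but no z with Rw1z and Rzw0.
(F3): condition met.
(F4): condition met.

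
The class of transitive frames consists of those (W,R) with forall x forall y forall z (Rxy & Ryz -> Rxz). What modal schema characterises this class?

This is transitivity; the standard corresponding axiom is 4: □r → □□r.
Suppose □r→□□r is valid. Take Rxy, Ryz and set V(r)={w : Rxw}. Then □r at x, so □□r at x, so □r at y, so r at z, i.e. Rxz.

□r → □□r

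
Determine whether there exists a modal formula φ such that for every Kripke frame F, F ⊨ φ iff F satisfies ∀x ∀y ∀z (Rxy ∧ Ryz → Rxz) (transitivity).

Yes, by □p → □□p

The condition is transitivity. A defining modal formula is □p → □□p.
Suppose □p→□□p is valid. Take Rxy, Ryz and set V(p)={w : Rxw}. Then □p at x, so □□p at x, so □p at y, so p at z, i.e. Rxz.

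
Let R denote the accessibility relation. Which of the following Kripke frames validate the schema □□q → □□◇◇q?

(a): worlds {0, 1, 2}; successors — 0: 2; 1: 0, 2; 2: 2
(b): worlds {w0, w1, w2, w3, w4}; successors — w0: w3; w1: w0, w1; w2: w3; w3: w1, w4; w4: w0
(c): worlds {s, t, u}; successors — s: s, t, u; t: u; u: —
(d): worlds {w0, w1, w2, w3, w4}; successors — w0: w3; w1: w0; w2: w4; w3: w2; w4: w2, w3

Frame correspondent (Sahlqvist): ∀x ∀z (xR²z → ∃w (xR²w ∧ zR²w)) — i.e. a generalized confluence (Geach) condition.
(a): satisfies the condition.
(b): fails — w0R²w4 but no w with w0R²w and w4R²w.
(c): fails — sR²t but no w with sR²w and tR²w.
(d): fails — w1R²w3 but no w with w1R²w and w3R²w.
Valid on: (a).

(a)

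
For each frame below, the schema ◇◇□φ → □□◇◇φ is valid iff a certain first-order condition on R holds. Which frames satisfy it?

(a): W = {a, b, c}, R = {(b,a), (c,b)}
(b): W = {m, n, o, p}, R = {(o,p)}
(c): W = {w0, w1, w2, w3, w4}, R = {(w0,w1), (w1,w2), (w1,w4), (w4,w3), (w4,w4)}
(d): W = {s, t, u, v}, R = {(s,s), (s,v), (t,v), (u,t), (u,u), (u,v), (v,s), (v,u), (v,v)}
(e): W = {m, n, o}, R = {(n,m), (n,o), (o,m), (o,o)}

The schema corresponds to a generalized confluence (Geach) condition: ∀x ∀y ∀z ((xR²y ∧ xR²z) → ∃w (yRw ∧ zR²w)).
(a): fails — cR²a, cR²a but no w with aRw and aR²w.
(b): ✓.
(c): fails — w0R²w2, w0R²w2 but no w with w2Rw and w2R²w.
(d): ✓.
(e): fails — nR²m, nR²m but no w with mRw and mR²w.
Valid on: (b), (d).

(b), (d)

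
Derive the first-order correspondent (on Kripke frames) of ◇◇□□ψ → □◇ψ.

∀x ∀y ∀z ((xR²y ∧ xRz) → ∃w (yR²w ∧ zRw))

This is a Sahlqvist (Geach-type) schema ◇^2□^2ψ → □^1◇^1ψ.
Minimal-valuation argument: fix x; take any y with xR^2y and any z with xR^1z. Set V(ψ) to the set of worlds R-reachable from y in exactly 2 steps. Then □^2ψ holds at y, so the antecedent holds at x; validity forces ◇^1ψ at z, giving a w with zR^1w and yR^2w.
First-order correspondent: ∀x ∀y ∀z ((xR²y ∧ xRz) → ∃w (yR²w ∧ zRw)).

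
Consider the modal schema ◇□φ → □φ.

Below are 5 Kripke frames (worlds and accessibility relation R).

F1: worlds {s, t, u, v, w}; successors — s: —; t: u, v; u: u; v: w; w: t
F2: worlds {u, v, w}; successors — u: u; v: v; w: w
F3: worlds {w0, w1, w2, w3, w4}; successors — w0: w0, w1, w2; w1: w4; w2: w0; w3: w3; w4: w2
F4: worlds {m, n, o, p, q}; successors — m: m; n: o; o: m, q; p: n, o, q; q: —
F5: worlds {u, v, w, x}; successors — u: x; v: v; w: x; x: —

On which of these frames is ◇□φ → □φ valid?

F2

Frame correspondent (Sahlqvist): ∀x ∀y ∀z (Rxy ∧ Rxz → Ryz) — i.e. the Euclidean property.
F1: fails — Rtv and Rtv but not Rvv.
F2: satisfies the condition.
F3: fails — Rw0w1 and Rw0w1 but not Rw1w1.
F4: fails — Rno and Rno but not Roo.
F5: fails — Rux and Rux but not Rxx.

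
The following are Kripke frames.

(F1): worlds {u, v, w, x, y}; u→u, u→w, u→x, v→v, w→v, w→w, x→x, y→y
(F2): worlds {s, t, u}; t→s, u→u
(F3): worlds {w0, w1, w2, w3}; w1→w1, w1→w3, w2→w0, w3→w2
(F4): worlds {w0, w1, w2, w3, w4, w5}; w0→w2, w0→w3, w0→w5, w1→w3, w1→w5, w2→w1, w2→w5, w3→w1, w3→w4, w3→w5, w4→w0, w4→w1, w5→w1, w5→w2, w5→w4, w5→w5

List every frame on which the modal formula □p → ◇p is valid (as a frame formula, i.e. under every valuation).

The schema corresponds to seriality: ∀x ∃y Rxy.
(F1): ✓.
(F2): fails — world s has no successor.
(F3): fails — world w0 has no successor.
(F4): ✓.
Valid on: (F1), (F4).

(F1), (F4)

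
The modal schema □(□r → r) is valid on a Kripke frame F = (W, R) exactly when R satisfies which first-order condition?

Suppose □(□r→r) is valid. Take Rxy and set V(r)={w : Ryw}. Then at y, □r holds; since □(□r→r) at x, □r→r at y, so r at y, i.e. Ryy.
Conversely, on a frame with shift-reflexivity the schema holds at every world under every valuation.
So the correspondent is shift-reflexivity.

Shift-reflexivity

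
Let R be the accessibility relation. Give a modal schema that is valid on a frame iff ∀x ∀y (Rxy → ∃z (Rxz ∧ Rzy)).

□□p → □p

This is density; the standard corresponding axiom is C4: □□p → □p.
Suppose □□p→□p is valid. Take Rxy and set V(p)={w : xR²w}. Then □□p at x, so □p at x, so p at y, i.e. ∃z(Rxz∧Rzy).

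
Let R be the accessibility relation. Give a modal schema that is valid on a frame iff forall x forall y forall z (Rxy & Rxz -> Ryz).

A defining formula is ◇ψ → □◇ψ (the 5 axiom).
Suppose ◇ψ→□◇ψ is valid. Take Rxy, Rxz and set V(ψ)={y}. Then ◇ψ at x, so □◇ψ at x, so ◇ψ at z, so some w with Rzw has ψ; w=y, i.e. Rzy. By symmetry of the argument, Ryz.

◇ψ → □◇ψ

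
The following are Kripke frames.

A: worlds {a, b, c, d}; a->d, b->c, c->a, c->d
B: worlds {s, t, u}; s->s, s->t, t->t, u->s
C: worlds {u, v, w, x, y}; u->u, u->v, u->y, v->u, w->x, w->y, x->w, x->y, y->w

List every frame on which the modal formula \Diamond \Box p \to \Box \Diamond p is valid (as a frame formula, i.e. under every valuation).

Frame correspondent (Sahlqvist): \forall x \forall y \forall z (Rxy \wedge Rxz \to \exists w (Ryw \wedge Rzw)) — i.e. convergence.
A: fails — Rad and Rad but d and d have no common successor.
B: ✓.
C: fails — Ruv and Ruy but v and y have no common successor.

B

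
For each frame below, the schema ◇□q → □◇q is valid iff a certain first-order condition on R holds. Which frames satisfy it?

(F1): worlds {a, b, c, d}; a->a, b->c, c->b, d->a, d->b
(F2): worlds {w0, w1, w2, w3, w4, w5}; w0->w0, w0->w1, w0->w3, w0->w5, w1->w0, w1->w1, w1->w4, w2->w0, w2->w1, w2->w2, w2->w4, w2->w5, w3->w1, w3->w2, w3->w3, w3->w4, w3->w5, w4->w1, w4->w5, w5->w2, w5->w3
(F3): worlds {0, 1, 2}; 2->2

This is the axiom for convergence; its first-order frame correspondent is ∀x ∀y ∀z (Rxy ∧ Rxz → ∃w (Ryw ∧ Rzw)).
(F1): fails — Rdb and Rda but b and a have no common successor.
(F2): fails — Rw0w1 and Rw0w5 but w1 and w5 have no common successor.
(F3): holds.

(F3)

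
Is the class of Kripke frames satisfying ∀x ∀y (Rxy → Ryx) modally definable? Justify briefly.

Yes, by p → □◇p

Yes: it is symmetry, defined by the B schema p → □◇p.
Suppose p→□◇p is valid. Take Rxy and set V(p)={x}. Then p at x, so □◇p at x, so ◇p at y, so some z with Ryz has p; z=x, i.e. Ryx.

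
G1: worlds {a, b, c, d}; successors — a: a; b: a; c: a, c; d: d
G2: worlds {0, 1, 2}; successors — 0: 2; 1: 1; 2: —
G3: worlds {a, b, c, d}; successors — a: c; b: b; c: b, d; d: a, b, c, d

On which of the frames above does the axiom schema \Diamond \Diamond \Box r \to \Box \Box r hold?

Frame correspondent (Sahlqvist): \forall x \forall y \forall z ((x R^2 y \wedge x R^2 z) \to \exists w (yRw \wedge z = w)) — i.e. a generalized confluence (Geach) condition.
G1: fails — cR²a, cR²c but no w with aRw and c=w.
G2: condition met.
G3: fails — aR²b, aR²d but no w with bRw and d=w.

G2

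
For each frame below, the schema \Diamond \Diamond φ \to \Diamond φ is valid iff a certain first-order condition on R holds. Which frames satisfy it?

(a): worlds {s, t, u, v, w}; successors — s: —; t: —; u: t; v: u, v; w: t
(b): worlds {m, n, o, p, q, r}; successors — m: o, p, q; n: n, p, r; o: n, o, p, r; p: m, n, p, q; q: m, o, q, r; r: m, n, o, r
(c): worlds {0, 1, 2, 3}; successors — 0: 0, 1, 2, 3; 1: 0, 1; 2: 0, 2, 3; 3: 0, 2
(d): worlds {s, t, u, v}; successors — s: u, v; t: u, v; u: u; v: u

This is the axiom for transitivity; its first-order frame correspondent is \forall x \forall y \forall z (Rxy \wedge Ryz \to Rxz).
(a): fails — Rvu and Rut but not Rvt.
(b): fails — Rop and Rpm but not Rom.
(c): fails — R10 and R02 but not R12.
(d): condition met.

(d)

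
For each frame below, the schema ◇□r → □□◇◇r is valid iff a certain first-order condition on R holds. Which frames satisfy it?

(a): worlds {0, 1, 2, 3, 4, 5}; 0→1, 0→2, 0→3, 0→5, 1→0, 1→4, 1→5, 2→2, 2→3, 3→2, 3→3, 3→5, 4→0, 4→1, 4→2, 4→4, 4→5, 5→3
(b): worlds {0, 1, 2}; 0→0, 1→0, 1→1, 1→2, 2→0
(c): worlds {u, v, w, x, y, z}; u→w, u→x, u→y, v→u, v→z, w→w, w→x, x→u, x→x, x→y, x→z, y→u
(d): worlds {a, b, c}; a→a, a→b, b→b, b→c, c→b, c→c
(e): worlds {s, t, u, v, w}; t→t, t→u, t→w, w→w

The schema corresponds to a generalized confluence (Geach) condition: ∀x ∀y ∀z ((xRy ∧ xR²z) → ∃w (yRw ∧ zR²w)).
(a): satisfies the condition.
(b): satisfies the condition.
(c): fails — uRw, uR²z but no t with wRt and zR²t.
(d): satisfies the condition.
(e): fails — tRt, tR²u but no w* with tRw* and uR²w*.

(a), (b), (d)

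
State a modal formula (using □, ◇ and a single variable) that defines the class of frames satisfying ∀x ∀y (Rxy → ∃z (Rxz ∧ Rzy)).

The condition is density. The C4 schema □□ψ → □ψ defines it.

□□ψ → □ψ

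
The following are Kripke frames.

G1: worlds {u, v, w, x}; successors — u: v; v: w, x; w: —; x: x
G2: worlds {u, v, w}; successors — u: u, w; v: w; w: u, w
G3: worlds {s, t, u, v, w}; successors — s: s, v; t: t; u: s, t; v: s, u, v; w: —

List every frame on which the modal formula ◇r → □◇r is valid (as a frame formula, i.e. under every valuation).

This is the axiom for the Euclidean property; its first-order frame correspondent is ∀x ∀y ∀z (Rxy ∧ Rxz → Ryz).
G1: fails — Ruv and Ruv but not Rvv.
G2: condition met.
G3: fails — Rut and Rus but not Rts.

G2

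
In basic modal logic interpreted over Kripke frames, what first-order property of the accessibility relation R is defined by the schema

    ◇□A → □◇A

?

Convergence

Suppose ◇□A→□◇A is valid. Take Rxy, Rxz and set V(A)={w : Ryw}. Then □A at y so ◇□A at x, so □◇A at x, so ◇A at z, giving w with Rzw and Ryw.
Conversely, any frame satisfying ∀x ∀y ∀z (Rxy ∧ Rxz → ∃w (Ryw ∧ Rzw)) validates the schema.
So the correspondent is convergence.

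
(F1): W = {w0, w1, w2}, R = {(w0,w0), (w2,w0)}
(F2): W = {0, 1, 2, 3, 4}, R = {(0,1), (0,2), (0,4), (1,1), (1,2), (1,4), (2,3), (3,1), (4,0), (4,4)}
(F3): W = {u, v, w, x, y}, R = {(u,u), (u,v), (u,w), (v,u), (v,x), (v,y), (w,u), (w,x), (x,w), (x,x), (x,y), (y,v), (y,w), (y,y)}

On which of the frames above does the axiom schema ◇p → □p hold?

(F1)

This is the axiom for partial functionality; its first-order frame correspondent is ∀x ∀y ∀z (Rxy ∧ Rxz → y = z).
(F1): holds.
(F2): fails — 0 sees both 1 and 2.
(F3): fails — u sees both u and v.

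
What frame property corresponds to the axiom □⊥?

This is the Ver axiom.
It corresponds to emptiness of R: ∀x ∀y ¬Rxy.

emptiness of R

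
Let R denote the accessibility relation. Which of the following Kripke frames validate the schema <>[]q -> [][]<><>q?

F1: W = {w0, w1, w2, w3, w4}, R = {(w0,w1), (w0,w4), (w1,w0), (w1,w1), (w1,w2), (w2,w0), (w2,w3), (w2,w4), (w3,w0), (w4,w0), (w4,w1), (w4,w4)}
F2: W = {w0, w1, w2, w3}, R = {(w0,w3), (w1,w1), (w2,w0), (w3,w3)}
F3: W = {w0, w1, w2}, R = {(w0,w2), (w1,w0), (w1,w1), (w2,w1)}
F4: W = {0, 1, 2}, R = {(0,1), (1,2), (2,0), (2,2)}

This is the axiom for a generalized confluence (Geach) condition; its first-order frame correspondent is forall x forall y forall z ((xRy & x R^2 z) -> exists w (yRw & z R^2 w)).
F1: ✓.
F2: ✓.
F3: fails — w1Rw0, w1R²w0 but no w with w0Rw and w0R²w.
F4: fails — 2R0, 2R²0 but no w with 0Rw and 0R²w.
Valid on: F1, F2.

F1, F2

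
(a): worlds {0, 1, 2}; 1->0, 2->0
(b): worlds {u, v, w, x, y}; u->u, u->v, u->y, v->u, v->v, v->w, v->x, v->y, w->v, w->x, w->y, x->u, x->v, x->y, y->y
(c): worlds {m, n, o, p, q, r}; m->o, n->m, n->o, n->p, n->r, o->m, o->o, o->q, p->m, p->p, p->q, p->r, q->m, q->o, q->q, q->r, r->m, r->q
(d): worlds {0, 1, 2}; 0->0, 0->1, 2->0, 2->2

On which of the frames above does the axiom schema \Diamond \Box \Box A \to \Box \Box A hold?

Frame correspondent (Sahlqvist): \forall x \forall y \forall z ((xRy \wedge x R^2 z) \to \exists w (y R^2 w \wedge z = w)) — i.e. a generalized confluence (Geach) condition.
(a): satisfies the condition.
(b): fails — uRy, uR²u but no t with yR²t and u=t.
(c): fails — nRm, nR²p but no w with mR²w and p=w.
(d): fails — 0R1, 0R²0 but no w with 1R²w and 0=w.
Valid on: (a).

(a)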